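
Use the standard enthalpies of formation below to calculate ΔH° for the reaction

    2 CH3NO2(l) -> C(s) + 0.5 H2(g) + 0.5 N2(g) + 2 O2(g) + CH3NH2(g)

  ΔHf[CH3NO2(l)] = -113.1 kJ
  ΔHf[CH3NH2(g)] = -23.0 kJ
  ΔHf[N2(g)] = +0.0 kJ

Products: 1·(+0.0) + 1/2·(+0.0) + 1/2·(+0.0) + 2·(+0.0) + 1·(-23.0) = -23.0
Reactants: 2·(-113.1) = -226.2
ΔH° = (-23.0) − (-226.2) = 203.2 kJ

ΔH° = 203.2 kJ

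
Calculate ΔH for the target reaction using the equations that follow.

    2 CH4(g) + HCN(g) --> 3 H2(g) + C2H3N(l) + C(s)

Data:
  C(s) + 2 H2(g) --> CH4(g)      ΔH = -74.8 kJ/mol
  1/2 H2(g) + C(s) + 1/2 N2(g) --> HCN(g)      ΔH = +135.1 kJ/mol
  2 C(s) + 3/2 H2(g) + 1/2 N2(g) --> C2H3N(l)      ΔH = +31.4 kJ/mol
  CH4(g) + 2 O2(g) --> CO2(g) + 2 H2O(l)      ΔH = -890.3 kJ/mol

equation 1 reversed and × 2: (-2)·(-74.8) = +149.6 kJ/mol
equation 2 reversed: -135.1 kJ/mol
equation 3 as written: +31.4 kJ/mol
equation 4: not needed.
Since enthalpy is a state function, ΔH = (+149.6) + (-135.1) + (+31.4) = 45.9 kJ/mol

ΔH = 45.9 kJ/mol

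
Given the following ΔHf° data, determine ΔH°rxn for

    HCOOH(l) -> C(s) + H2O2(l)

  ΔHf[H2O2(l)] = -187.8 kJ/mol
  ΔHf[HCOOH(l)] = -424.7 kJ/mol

ΔH°rxn = 236.9 kJ/mol

Products: 1·(+0.0) + 1·(-187.8) = -187.8
Reactants: 1·(-424.7) = -424.7
ΔH°rxn = (-187.8) − (-424.7) = 236.9 kJ/mol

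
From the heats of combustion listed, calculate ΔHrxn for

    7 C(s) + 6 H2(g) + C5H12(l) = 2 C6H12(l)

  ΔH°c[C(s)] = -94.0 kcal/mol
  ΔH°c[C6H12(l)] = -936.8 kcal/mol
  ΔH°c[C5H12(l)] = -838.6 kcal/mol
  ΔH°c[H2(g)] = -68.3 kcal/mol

ΔHrxn = -32.8 kcal/mol

With combustion enthalpies, reactants minus products:
= [7·(-94.0) + 6·(-68.3) + 1·(-838.6)] − [2·(-936.8)]
= -32.8 kcal/mol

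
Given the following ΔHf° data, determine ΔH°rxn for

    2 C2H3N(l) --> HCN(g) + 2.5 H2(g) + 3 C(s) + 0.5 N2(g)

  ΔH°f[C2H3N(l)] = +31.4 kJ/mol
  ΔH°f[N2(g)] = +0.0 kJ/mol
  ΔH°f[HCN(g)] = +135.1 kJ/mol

Products: 1·(+135.1) + 5/2·(+0.0) + 3·(+0.0) + 1/2·(+0.0) = +135.1
Reactants: 2·(+31.4) = +62.8
ΔH°rxn = (+135.1) − (+62.8) = 72.3 kJ/mol

ΔH°rxn = 72.3 kJ/mol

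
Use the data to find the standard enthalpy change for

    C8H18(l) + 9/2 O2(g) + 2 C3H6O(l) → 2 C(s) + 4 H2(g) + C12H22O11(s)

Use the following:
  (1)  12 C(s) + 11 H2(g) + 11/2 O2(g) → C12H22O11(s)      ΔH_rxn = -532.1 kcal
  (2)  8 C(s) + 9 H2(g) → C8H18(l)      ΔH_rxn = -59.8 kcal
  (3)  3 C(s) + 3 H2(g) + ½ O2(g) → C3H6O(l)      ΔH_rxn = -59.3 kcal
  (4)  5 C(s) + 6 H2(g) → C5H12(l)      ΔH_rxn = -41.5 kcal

ΔH_rxn = -353.7 kcal

(1) as written: -532.1 kcal
(2) reversed: +59.8 kcal
(3) reversed and × 2: (-2)·(-59.3) = +118.6 kcal
(4): not needed.
ΔH_rxn = (1)·(-532.1) + (-1)·(-59.8) + (-2)·(-59.3) = -353.7 kcal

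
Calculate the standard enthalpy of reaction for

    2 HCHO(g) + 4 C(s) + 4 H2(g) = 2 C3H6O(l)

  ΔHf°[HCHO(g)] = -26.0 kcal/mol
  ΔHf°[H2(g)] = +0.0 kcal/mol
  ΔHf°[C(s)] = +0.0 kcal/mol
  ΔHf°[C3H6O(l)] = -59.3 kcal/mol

Products: 2·(-59.3) = -118.6
Reactants: 2·(-26.0) + 4·(+0.0) + 4·(+0.0) = -52.0
ΔH_rxn = (-118.6) − (-52.0) = -66.6 kcal/mol

ΔH_rxn = -66.6 kcal/mol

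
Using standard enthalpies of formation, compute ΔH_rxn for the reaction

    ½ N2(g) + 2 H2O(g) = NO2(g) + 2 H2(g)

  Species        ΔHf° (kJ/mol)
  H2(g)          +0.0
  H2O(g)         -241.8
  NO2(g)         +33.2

Products: 1·(+33.2) + 2·(+0.0) = +33.2
Reactants: 1/2·(+0.0) + 2·(-241.8) = -483.6
ΔH_rxn = (+33.2) − (-483.6) = 516.8 kJ/mol

ΔH_rxn = 516.8 kJ/mol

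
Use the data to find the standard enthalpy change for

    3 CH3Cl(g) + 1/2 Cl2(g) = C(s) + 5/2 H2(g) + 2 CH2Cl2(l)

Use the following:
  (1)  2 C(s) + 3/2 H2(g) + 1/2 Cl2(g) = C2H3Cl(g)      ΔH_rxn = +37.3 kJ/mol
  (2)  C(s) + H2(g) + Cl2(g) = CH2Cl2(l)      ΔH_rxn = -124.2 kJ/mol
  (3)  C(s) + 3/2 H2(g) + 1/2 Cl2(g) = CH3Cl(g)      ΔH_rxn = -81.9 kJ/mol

ΔH_rxn = -2.7 kJ/mol

(1): not needed (C2H3Cl(g) appears nowhere else).
(2) × 2 (scale by 2 for the 2 CH2Cl2(l)): (2)·(-124.2) = -248.4 kJ/mol
(3) reversed and × 3 (CH3Cl(g) must end up as a reactant; scale by 3 for the 3 CH3Cl(g)): (-3)·(-81.9) = +245.7 kJ/mol
Summing the manipulated equations, ΔH_rxn = (-248.4) + (+245.7) = -2.7 kJ/mol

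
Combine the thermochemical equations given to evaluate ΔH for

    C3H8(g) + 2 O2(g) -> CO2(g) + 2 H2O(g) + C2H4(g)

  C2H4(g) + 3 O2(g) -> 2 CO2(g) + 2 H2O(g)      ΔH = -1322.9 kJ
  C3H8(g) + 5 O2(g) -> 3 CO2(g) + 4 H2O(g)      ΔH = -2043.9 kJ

equation 1 reversed: +1322.9 kJ
equation 2 as written: -2043.9 kJ
Summing the manipulated equations, ΔH = (-1)·(-1322.9) + (1)·(-2043.9) = -721.0 kJ

ΔH = -721.0 kJ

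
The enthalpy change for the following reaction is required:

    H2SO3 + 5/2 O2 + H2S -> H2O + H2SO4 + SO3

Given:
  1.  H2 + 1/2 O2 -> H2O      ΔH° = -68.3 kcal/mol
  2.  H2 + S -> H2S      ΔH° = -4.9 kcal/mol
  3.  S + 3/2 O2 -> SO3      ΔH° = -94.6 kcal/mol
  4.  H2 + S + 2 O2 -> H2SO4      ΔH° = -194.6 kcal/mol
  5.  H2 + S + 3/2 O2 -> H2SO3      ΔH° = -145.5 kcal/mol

ΔH° = -207.1 kcal/mol

eq. 1 as written: -68.3 kcal/mol
eq. 2 reversed: +4.9 kcal/mol
eq. 3 as written: -94.6 kcal/mol
eq. 4 as written: -194.6 kcal/mol
eq. 5 reversed: +145.5 kcal/mol
Summing the manipulated equations, ΔH° = (-68.3) + (+4.9) + (-94.6) + (-194.6) + (+145.5) = -207.1 kcal/mol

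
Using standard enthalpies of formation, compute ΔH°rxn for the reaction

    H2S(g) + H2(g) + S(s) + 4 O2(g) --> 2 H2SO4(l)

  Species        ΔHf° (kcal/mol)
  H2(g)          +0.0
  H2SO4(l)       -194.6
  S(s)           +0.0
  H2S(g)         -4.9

Products: 2·(-194.6) = -389.2
Reactants: 1·(-4.9) + 1·(+0.0) + 1·(+0.0) + 4·(+0.0) = -4.9
ΔH°rxn = (-389.2) − (-4.9) = -384.3 kcal/mol

ΔH°rxn = -384.3 kcal/mol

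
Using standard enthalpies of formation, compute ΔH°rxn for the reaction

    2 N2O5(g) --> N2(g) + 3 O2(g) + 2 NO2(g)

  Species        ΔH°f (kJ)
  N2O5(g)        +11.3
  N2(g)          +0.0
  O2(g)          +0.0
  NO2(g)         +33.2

ΔH°rxn = Σ nΔHf°(products) − Σ nΔHf°(reactants).
Products: 1·(+0.0) + 3·(+0.0) + 2·(+33.2) = +66.4
Reactants: 2·(+11.3) = +22.6
ΔH°rxn = (+66.4) − (+22.6) = 43.8 kJ

ΔH°rxn = 43.8 kJ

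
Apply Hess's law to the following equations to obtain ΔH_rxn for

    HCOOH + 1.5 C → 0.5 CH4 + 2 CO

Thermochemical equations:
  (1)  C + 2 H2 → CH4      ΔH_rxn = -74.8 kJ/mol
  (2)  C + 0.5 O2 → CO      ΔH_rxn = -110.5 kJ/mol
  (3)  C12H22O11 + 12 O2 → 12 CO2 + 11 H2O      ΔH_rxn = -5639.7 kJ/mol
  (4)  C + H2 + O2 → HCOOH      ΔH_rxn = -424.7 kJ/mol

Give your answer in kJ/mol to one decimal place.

ΔH_rxn = 166.3 kJ/mol

(1) × 1/2 (×1/2 to match 1/2 CH4 in the target): (1/2)·(-74.8) = -37.4 kJ/mol
(2) × 2 (scale by 2 for the 2 CO): (2)·(-110.5) = -221.0 kJ/mol
(3): not needed (H2O appears nowhere else).
(4) reversed (reverse to put HCOOH on the reactant side): +424.7 kJ/mol
ΔH_rxn = (-37.4) + (-221.0) + (+424.7) = 166.3 kJ/mol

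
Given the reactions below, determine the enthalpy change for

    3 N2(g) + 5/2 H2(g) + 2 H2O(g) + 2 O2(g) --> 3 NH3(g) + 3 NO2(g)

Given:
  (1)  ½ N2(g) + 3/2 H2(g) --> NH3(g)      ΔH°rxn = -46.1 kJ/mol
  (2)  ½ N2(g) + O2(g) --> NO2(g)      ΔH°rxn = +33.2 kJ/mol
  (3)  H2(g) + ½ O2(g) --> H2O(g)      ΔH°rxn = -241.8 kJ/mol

ΔH°rxn = 444.9 kJ/mol

(1) × 3: (3)·(-46.1) = -138.3 kJ/mol
(2) × 3: (3)·(+33.2) = +99.6 kJ/mol
(3) reversed and × 2: (-2)·(-241.8) = +483.6 kJ/mol
Combining the equations, ΔH°rxn = (3)·(-46.1) + (3)·(+33.2) + (-2)·(-241.8) = 444.9 kJ/mol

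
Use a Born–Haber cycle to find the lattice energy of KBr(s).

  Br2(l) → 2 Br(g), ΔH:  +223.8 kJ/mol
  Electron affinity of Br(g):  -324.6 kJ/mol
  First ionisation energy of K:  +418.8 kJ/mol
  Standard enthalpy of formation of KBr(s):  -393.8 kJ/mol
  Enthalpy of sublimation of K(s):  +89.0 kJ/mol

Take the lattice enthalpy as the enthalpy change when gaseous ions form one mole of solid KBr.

U = -688.9 kJ/mol

ΔHf° = 1·ΔHsub + 1·(ΣIE) + 1/2·D(Br2) + 1·EA + U
-393.8 = 1·(+89.0) + 1·(+418.8) + 1/2·(+223.8) + 1·(-324.6) + U
U = -393.8 − (+295.1) = -688.9 kJ/mol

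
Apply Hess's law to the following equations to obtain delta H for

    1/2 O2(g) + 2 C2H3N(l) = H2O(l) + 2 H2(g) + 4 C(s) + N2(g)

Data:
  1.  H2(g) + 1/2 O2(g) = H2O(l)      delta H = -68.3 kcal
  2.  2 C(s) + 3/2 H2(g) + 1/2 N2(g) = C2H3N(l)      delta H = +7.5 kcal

delta H = -83.3 kcal

eq. 1 as written (H2O(l) already on the product side): -68.3 kcal
eq. 2 reversed and × 2 (C2H3N(l) must end up as a reactant; ×2 to match 2 C2H3N(l) in the target): (-2)·(+7.5) = -15.0 kcal
delta H = (-68.3) + (-15.0) = -83.3 kcal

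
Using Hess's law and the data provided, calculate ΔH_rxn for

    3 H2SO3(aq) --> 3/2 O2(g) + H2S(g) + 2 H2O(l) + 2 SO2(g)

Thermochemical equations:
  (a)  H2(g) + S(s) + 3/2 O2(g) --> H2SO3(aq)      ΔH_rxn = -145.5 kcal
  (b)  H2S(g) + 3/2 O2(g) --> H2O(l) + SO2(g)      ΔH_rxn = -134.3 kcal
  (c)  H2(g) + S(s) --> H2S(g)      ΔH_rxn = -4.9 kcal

ΔH_rxn = 153.2 kcal

(a) reversed and × 3 (reverse to put H2SO3(aq) on the reactant side; ×3 to match 3 H2SO3(aq) in the target): (-3)·(-145.5) = +436.5 kcal
(b) × 2 (×2 to match 2 H2O(l) in the target): (2)·(-134.3) = -268.6 kcal
(c) × 3: (3)·(-4.9) = -14.7 kcal
ΔH_rxn = (+436.5) + (-268.6) + (-14.7) = 153.2 kcal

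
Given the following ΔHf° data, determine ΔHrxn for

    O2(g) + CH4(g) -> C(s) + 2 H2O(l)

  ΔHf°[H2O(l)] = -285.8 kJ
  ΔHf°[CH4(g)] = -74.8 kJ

Products: 1·(+0.0) + 2·(-285.8) = -571.6
Reactants: 1·(+0.0) + 1·(-74.8) = -74.8
ΔHrxn = (-571.6) − (-74.8) = -496.8 kJ

ΔHrxn = -496.8 kJ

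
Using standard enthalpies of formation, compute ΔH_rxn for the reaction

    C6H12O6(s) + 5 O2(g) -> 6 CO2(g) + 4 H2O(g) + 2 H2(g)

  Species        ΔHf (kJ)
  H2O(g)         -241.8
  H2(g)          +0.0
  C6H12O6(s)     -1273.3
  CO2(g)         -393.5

ΔH_rxn = -2054.9 kJ

ΔH°rxn = Σ nΔHf°(products) − Σ nΔHf°(reactants).
Products: 6·(-393.5) + 4·(-241.8) + 2·(+0.0) = -3328.2
Reactants: 1·(-1273.3) + 5·(+0.0) = -1273.3
ΔH_rxn = (-3328.2) − (-1273.3) = -2054.9 kJ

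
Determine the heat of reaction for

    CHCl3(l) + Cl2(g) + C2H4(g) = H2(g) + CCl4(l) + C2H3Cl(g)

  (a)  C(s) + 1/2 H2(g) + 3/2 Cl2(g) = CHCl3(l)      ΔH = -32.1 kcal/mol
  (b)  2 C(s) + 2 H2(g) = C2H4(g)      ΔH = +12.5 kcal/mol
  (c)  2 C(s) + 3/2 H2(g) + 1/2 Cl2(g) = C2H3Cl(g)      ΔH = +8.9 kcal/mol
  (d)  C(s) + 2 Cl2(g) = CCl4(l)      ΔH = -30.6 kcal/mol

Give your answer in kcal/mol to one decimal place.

ΔH = -2.1 kcal/mol

(a) reversed (reverse to put CHCl3(l) on the reactant side): +32.1 kcal/mol
(b) reversed (C2H4(g) must end up as a reactant): -12.5 kcal/mol
(c) as written (C2H3Cl(g) already on the product side): +8.9 kcal/mol
(d) as written (CCl4(l) already on the product side): -30.6 kcal/mol
ΔH = (+32.1) + (-12.5) + (+8.9) + (-30.6) = -2.1 kcal/mol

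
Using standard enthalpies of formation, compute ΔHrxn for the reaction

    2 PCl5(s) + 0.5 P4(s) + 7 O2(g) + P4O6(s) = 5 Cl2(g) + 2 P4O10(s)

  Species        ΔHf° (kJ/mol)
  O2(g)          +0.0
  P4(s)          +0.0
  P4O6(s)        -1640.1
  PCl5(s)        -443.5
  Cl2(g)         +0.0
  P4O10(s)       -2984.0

Products: 5·(+0.0) + 2·(-2984.0) = -5968.0
Reactants: 2·(-443.5) + 1/2·(+0.0) + 7·(+0.0) + 1·(-1640.1) = -2527.1
ΔHrxn = (-5968.0) − (-2527.1) = -3440.9 kJ/mol

ΔHrxn = -3440.9 kJ/mol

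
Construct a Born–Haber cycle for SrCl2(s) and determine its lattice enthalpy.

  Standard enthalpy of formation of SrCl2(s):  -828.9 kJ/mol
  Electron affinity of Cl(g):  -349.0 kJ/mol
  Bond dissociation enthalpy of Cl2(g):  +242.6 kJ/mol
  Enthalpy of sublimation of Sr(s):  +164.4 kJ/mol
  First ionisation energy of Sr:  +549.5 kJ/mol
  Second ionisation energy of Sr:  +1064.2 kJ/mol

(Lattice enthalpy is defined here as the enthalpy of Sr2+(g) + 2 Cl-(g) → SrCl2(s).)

ΔHf° = 1·ΔHsub + 1·(ΣIE) + 1·D(Cl2) + 2·EA + U
-828.9 = 1·(+164.4) + 1·(+1613.7) + 1·(+242.6) + 2·(-349.0) + U
U = -828.9 − (+1322.7) = -2151.6 kJ/mol

U = -2151.6 kJ/mol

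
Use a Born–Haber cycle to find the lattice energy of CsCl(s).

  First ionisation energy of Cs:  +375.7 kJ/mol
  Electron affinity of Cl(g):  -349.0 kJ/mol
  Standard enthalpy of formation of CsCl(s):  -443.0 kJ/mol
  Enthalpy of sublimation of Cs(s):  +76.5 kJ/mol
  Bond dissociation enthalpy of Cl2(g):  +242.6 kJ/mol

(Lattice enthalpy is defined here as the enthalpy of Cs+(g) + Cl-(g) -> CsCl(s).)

U = -667.5 kJ/mol

ΔHf° = 1·ΔHsub + 1·(ΣIE) + 1/2·D(Cl2) + 1·EA + U
-443.0 = 1·(+76.5) + 1·(+375.7) + 1/2·(+242.6) + 1·(-349.0) + U
U = -443.0 − (+224.5) = -667.5 kJ/mol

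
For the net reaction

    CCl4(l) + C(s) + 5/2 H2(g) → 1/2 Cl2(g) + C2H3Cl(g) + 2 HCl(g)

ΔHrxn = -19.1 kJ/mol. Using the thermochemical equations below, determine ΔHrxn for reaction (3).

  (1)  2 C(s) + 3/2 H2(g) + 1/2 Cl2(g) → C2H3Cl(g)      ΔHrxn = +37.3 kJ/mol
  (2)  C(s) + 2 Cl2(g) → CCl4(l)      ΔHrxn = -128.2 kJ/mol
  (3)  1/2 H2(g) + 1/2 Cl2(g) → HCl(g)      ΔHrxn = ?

ΔHrxn = -92.3 kJ/mol

(1) as written: +37.3 kJ/mol
(2) reversed: +128.2 kJ/mol
(3) × 2: contributes 2·x
-19.1 = (+37.3) + (+128.2) + 2·x
x = (-19.1 − (+165.5)) / (2) = -92.3 kJ/mol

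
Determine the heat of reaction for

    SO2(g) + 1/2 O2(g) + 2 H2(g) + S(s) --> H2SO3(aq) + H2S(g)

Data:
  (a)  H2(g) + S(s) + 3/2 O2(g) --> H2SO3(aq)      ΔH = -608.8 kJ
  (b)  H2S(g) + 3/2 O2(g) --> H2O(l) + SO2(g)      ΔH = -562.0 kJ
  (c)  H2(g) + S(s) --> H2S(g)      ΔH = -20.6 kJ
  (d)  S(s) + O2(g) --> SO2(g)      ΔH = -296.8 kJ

(a) as written (H2SO3(aq) already on the product side): -608.8 kJ
(b): not needed (H2O(l) appears nowhere else).
(c) as written: -20.6 kJ
(d) reversed: +296.8 kJ
Combining the equations, ΔH = (1)·(-608.8) + (1)·(-20.6) + (-1)·(-296.8) = -332.6 kJ

ΔH = -332.6 kJ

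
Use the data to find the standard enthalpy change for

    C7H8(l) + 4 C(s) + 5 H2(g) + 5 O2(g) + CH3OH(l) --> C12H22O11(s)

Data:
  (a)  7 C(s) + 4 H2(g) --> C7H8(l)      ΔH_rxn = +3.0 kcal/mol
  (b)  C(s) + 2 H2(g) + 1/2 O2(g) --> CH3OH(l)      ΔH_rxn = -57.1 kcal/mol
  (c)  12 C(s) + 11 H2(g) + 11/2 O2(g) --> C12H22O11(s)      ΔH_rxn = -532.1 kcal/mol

(a) reversed (C7H8(l) must end up as a reactant): -3.0 kcal/mol
(b) reversed (CH3OH(l) must end up as a reactant): +57.1 kcal/mol
(c) as written (C12H22O11(s) already on the product side): -532.1 kcal/mol
By Hess's law, ΔH_rxn = (-3.0) + (+57.1) + (-532.1) = -478.0 kcal/mol

ΔH_rxn = -478.0 kcal/mol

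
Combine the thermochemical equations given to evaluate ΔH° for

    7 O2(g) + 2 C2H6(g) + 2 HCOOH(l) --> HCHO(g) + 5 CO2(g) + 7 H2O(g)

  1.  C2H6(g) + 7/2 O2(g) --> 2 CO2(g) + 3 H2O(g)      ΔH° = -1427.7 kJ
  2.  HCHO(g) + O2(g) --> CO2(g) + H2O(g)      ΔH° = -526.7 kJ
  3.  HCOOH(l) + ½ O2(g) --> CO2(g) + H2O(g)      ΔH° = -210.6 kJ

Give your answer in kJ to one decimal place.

eq. 1 × 2 (scale by 2 for the 2 C2H6(g)): (2)·(-1427.7) = -2855.4 kJ
eq. 2 reversed (reverse to put HCHO(g) on the product side): +526.7 kJ
eq. 3 × 2 (×2 to match 2 HCOOH(l) in the target): (2)·(-210.6) = -421.2 kJ
Summing the manipulated equations, ΔH° = (2)·(-1427.7) + (-1)·(-526.7) + (2)·(-210.6) = -2749.9 kJ

ΔH° = -2749.9 kJ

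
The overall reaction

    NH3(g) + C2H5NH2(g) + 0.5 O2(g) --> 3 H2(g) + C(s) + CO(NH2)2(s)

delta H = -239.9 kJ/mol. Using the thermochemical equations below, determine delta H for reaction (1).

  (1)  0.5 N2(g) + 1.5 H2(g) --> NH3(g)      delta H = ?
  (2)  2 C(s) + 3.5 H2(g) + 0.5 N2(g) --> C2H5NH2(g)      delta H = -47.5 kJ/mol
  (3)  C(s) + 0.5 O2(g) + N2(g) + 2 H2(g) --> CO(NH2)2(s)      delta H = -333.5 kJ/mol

(1) reversed (reverse to put NH3(g) on the reactant side): contributes −x
(2) reversed (reverse to put C2H5NH2(g) on the reactant side): +47.5 kJ/mol
(3) as written (CO(NH2)2(s) already on the product side): -333.5 kJ/mol
-239.9 = (+47.5) + (-333.5) − x
x = (-239.9 − (-286.0)) / (-1) = -46.1 kJ/mol

delta H = -46.1 kJ/mol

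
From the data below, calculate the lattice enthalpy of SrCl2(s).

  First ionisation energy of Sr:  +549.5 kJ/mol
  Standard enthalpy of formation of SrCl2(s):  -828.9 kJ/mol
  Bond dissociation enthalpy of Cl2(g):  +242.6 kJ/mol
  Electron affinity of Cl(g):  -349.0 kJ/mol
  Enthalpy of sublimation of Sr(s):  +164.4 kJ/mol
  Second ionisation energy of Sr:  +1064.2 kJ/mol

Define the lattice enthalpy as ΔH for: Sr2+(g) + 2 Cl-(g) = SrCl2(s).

ΔHf° = 1·ΔHsub + 1·(ΣIE) + 1·D(Cl2) + 2·EA + U
-828.9 = 1·(+164.4) + 1·(+1613.7) + 1·(+242.6) + 2·(-349.0) + U
U = -828.9 − (+1322.7) = -2151.6 kJ/mol

U = -2151.6 kJ/mol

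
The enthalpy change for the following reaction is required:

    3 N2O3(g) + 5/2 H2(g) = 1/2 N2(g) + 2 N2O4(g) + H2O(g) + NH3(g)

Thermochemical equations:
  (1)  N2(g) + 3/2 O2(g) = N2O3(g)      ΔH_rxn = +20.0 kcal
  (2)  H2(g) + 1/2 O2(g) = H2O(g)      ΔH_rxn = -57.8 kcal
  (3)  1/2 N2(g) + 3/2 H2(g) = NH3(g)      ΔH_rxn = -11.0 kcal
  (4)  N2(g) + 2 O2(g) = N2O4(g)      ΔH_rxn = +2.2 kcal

(1) reversed and × 3: (-3)·(+20.0) = -60.0 kcal
(2) as written: -57.8 kcal
(3) as written: -11.0 kcal
(4) × 2: (2)·(+2.2) = +4.4 kcal
ΔH_rxn = (-3)·(+20.0) + (1)·(-57.8) + (1)·(-11.0) + (2)·(+2.2) = -124.4 kcal

ΔH_rxn = -124.4 kcal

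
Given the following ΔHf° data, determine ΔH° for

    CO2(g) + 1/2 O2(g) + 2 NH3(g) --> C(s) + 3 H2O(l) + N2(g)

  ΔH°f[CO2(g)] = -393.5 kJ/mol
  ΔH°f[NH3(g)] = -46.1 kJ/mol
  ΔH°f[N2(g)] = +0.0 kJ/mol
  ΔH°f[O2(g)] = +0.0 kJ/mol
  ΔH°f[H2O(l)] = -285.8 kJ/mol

ΔH° = -371.7 kJ/mol

Products: 1·(+0.0) + 3·(-285.8) + 1·(+0.0) = -857.4
Reactants: 1·(-393.5) + 1/2·(+0.0) + 2·(-46.1) = -485.7
ΔH° = (-857.4) − (-485.7) = -371.7 kJ/mol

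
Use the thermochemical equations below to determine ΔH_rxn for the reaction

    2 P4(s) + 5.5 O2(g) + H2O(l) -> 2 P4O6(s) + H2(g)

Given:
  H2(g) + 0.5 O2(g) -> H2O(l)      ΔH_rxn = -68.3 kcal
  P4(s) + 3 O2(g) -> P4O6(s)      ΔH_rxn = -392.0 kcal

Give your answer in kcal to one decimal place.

ΔH_rxn = -715.7 kcal

equation 1 reversed (H2O(l) must end up as a reactant): +68.3 kcal
equation 2 × 2 (×2 to match 2 P4O6(s) in the target): (2)·(-392.0) = -784.0 kcal
Combining the equations, ΔH_rxn = (-1)·(-68.3) + (2)·(-392.0) = -715.7 kcal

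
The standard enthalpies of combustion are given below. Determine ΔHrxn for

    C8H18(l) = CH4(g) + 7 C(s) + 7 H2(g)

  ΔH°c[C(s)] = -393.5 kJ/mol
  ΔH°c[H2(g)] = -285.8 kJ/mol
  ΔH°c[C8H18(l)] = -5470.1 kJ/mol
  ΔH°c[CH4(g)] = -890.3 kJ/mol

Using ΔH = Σ nΔHc°(reactants) − Σ nΔHc°(products):
= [1·(-5470.1)] − [1·(-890.3) + 7·(-393.5) + 7·(-285.8)]
= 175.3 kJ/mol

ΔHrxn = 175.3 kJ/mol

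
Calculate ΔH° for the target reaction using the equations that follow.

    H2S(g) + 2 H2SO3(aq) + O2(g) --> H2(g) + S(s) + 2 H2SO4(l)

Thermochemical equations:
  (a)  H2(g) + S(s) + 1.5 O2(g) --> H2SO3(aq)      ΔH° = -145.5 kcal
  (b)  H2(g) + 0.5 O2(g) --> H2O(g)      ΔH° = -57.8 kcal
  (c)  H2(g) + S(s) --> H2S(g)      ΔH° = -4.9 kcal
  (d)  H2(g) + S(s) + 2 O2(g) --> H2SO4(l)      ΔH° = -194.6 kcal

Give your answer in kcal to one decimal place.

ΔH° = -93.3 kcal

(a) reversed and × 2: (-2)·(-145.5) = +291.0 kcal
(b): not needed.
(c) reversed: +4.9 kcal
(d) × 2: (2)·(-194.6) = -389.2 kcal
Summing the manipulated equations, ΔH° = (+291.0) + (+4.9) + (-389.2) = -93.3 kcal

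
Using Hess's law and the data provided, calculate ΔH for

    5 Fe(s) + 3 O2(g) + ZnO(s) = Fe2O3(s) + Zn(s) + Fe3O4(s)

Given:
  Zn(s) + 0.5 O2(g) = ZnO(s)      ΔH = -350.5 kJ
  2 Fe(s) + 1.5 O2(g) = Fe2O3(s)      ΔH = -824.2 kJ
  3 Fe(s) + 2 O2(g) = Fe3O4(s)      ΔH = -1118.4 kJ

equation 1 reversed (ZnO(s) must end up as a reactant): +350.5 kJ
equation 2 as written (Fe2O3(s) already on the product side): -824.2 kJ
equation 3 as written (Fe3O4(s) already on the product side): -1118.4 kJ
Summing the manipulated equations, ΔH = (-1)·(-350.5) + (1)·(-824.2) + (1)·(-1118.4) = -1592.1 kJ

ΔH = -1592.1 kJ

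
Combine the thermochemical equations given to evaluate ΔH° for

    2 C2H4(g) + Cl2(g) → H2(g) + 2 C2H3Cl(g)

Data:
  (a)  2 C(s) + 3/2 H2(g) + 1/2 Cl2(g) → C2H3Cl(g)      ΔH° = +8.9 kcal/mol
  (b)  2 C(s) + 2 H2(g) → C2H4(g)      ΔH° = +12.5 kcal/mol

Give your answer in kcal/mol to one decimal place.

(a) × 2 (scale by 2 for the 2 C2H3Cl(g)): (2)·(+8.9) = +17.8 kcal/mol
(b) reversed and × 2 (reverse to put C2H4(g) on the reactant side; scale by 2 for the 2 C2H4(g)): (-2)·(+12.5) = -25.0 kcal/mol
ΔH° = (2)·(+8.9) + (-2)·(+12.5) = -7.2 kcal/mol

ΔH° = -7.2 kcal/mol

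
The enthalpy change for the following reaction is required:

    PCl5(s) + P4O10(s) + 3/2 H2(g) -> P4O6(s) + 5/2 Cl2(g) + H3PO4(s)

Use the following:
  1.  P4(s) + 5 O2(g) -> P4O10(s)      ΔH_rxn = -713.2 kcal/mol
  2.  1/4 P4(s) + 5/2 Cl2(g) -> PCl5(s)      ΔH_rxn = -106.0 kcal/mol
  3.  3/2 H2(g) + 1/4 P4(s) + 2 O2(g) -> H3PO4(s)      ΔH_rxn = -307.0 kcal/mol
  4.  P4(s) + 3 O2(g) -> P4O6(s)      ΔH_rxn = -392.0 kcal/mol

eq. 1 reversed (reverse to put P4O10(s) on the reactant side): +713.2 kcal/mol
eq. 2 reversed (PCl5(s) must end up as a reactant): +106.0 kcal/mol
eq. 3 as written (H3PO4(s) already on the product side): -307.0 kcal/mol
eq. 4 as written (P4O6(s) already on the product side): -392.0 kcal/mol
Since enthalpy is a state function, ΔH_rxn = (-1)·(-713.2) + (-1)·(-106.0) + (1)·(-307.0) + (1)·(-392.0) = 120.2 kcal/mol

ΔH_rxn = 120.2 kcal/mol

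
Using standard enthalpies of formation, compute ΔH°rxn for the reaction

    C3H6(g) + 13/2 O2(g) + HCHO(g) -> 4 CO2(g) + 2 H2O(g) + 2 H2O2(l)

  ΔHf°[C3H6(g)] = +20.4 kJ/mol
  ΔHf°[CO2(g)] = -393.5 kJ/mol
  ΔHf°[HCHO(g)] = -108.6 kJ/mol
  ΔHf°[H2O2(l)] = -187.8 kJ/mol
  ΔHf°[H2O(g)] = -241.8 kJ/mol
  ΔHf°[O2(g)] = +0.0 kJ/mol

ΔH°rxn = Σ nΔHf°(products) − Σ nΔHf°(reactants).
Products: 4·(-393.5) + 2·(-241.8) + 2·(-187.8) = -2433.2
Reactants: 1·(+20.4) + 13/2·(+0.0) + 1·(-108.6) = -88.2
ΔH°rxn = (-2433.2) − (-88.2) = -2345.0 kJ/mol

ΔH°rxn = -2345.0 kJ/mol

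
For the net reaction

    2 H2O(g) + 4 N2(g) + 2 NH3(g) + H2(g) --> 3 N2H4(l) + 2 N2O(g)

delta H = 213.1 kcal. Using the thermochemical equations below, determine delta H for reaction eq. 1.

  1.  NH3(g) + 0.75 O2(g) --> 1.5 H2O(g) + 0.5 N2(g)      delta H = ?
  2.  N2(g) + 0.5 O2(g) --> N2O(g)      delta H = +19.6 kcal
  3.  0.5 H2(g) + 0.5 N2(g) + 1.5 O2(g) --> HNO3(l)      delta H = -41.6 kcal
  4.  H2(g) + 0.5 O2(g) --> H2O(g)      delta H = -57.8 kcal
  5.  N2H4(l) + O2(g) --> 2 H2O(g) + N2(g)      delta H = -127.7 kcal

eq. 1 × 2 (×2 to match 2 NH3(g) in the target): contributes 2·x
eq. 2 × 2 (scale by 2 for the 2 N2O(g)): (2)·(+19.6) = +39.2 kcal
eq. 3: not needed (HNO3(l) appears nowhere else).
eq. 4 as written: -57.8 kcal
eq. 5 reversed and × 3 (N2H4(l) must end up as a product; scale by 3 for the 3 N2H4(l)): (-3)·(-127.7) = +383.1 kcal
+213.1 = (+39.2) + (-57.8) + (+383.1) + 2·x
x = (+213.1 − (+364.5)) / (2) = -75.7 kcal

delta H = -75.7 kcal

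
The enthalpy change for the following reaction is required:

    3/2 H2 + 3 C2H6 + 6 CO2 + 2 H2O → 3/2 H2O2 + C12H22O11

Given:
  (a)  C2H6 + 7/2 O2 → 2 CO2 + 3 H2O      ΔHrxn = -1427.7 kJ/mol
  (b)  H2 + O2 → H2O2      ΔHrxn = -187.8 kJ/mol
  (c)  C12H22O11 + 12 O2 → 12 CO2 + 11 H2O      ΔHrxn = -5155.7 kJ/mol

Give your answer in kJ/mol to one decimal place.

ΔHrxn = 590.9 kJ/mol

(a) × 3: (3)·(-1427.7) = -4283.1 kJ/mol
(b) × 3/2: (3/2)·(-187.8) = -281.7 kJ/mol
(c) reversed: +5155.7 kJ/mol
Combining the equations, ΔHrxn = (-4283.1) + (-281.7) + (+5155.7) = 590.9 kJ/mol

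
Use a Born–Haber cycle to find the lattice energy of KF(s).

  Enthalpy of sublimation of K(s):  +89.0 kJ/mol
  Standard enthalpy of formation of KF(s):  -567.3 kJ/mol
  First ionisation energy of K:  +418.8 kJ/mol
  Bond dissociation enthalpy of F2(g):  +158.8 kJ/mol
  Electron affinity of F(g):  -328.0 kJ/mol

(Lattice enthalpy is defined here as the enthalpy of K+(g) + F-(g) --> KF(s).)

ΔHf° = 1·ΔHsub + 1·(ΣIE) + 1/2·D(F2) + 1·EA + U
-567.3 = 1·(+89.0) + 1·(+418.8) + 1/2·(+158.8) + 1·(-328.0) + U
U = -567.3 − (+259.2) = -826.5 kJ/mol

U = -826.5 kJ/mol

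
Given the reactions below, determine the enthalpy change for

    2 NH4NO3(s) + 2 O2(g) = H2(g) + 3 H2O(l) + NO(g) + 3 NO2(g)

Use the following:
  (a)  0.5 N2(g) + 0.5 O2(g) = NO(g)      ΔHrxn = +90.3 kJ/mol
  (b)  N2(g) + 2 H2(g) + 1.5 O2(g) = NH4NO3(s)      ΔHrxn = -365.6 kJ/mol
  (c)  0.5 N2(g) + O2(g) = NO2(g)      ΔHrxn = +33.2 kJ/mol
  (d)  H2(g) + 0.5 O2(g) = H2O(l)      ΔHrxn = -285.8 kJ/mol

(a) as written: +90.3 kJ/mol
(b) reversed and × 2: (-2)·(-365.6) = +731.2 kJ/mol
(c) × 3: (3)·(+33.2) = +99.6 kJ/mol
(d) × 3: (3)·(-285.8) = -857.4 kJ/mol
ΔHrxn = (1)·(+90.3) + (-2)·(-365.6) + (3)·(+33.2) + (3)·(-285.8) = 63.7 kJ/mol

ΔHrxn = 63.7 kJ/mol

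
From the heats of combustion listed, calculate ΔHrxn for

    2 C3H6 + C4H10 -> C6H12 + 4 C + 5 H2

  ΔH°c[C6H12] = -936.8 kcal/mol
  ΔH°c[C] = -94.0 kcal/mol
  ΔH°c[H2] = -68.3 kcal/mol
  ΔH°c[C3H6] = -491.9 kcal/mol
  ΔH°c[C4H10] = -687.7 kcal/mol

With combustion enthalpies, reactants minus products:
= [2·(-491.9) + 1·(-687.7)] − [1·(-936.8) + 4·(-94.0) + 5·(-68.3)]
= -17.2 kcal/mol

ΔHrxn = -17.2 kcal/mol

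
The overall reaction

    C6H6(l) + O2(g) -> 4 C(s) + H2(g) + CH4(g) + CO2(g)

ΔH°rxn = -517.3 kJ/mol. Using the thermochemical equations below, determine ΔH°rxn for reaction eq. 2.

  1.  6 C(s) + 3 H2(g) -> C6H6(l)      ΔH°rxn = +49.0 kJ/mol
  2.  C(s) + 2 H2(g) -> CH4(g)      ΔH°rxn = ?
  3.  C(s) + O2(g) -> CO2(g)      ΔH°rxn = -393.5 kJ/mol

ΔH°rxn = -74.8 kJ/mol

eq. 1 reversed (C6H6(l) must end up as a reactant): -49.0 kJ/mol
eq. 2 as written (CH4(g) already on the product side): contributes x
eq. 3 as written (CO2(g) already on the product side): -393.5 kJ/mol
-517.3 = (-49.0) + (-393.5) + x
x = (-517.3 − (-442.5)) / (1) = -74.8 kJ/mol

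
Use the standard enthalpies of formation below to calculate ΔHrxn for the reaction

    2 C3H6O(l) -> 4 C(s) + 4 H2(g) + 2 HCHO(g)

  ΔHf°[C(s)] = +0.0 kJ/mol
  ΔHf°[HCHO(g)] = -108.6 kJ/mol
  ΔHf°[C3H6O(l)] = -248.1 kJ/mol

ΔHrxn = 279.0 kJ/mol

Products: 4·(+0.0) + 4·(+0.0) + 2·(-108.6) = -217.2
Reactants: 2·(-248.1) = -496.2
ΔHrxn = (-217.2) − (-496.2) = 279.0 kJ/mol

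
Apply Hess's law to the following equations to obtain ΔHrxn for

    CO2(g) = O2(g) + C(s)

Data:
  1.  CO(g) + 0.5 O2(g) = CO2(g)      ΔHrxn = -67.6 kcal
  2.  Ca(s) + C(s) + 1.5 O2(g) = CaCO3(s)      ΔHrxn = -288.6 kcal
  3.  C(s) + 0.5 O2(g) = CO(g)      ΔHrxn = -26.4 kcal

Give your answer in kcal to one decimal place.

eq. 1 reversed (CO2(g) must end up as a reactant): +67.6 kcal
eq. 2: not needed (Ca(s) appears nowhere else).
eq. 3 reversed: +26.4 kcal
Summing the manipulated equations, ΔHrxn = (+67.6) + (+26.4) = 94.0 kcal

ΔHrxn = 94.0 kcal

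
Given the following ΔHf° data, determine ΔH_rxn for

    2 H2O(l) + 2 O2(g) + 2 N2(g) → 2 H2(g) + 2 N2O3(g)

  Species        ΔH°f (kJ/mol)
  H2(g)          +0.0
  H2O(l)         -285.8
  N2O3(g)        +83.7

ΔH_rxn = 739.0 kJ/mol

ΔH°rxn = Σ nΔHf°(products) − Σ nΔHf°(reactants).
Products: 2·(+0.0) + 2·(+83.7) = +167.4
Reactants: 2·(-285.8) + 2·(+0.0) + 2·(+0.0) = -571.6
ΔH_rxn = (+167.4) − (-571.6) = 739.0 kJ/mol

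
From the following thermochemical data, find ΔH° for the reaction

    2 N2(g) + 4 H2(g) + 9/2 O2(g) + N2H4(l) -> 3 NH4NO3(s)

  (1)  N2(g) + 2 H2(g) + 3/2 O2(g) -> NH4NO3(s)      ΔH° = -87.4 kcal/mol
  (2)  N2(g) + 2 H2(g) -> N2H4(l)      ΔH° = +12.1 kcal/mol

ΔH° = -274.3 kcal/mol

(1) × 3: (3)·(-87.4) = -262.2 kcal/mol
(2) reversed: -12.1 kcal/mol
Combining the equations, ΔH° = (-262.2) + (-12.1) = -274.3 kcal/mol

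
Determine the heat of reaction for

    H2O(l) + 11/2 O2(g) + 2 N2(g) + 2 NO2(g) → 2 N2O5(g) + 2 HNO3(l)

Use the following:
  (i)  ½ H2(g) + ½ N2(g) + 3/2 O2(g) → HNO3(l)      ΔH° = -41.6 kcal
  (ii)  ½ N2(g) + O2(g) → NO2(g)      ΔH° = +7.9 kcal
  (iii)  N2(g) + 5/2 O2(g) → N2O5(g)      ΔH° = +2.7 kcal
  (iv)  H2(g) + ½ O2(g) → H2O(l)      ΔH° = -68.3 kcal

ΔH° = -25.3 kcal

(i) × 2 (scale by 2 for the 2 HNO3(l)): (2)·(-41.6) = -83.2 kcal
(ii) reversed and × 2 (reverse to put NO2(g) on the reactant side; ×2 to match 2 NO2(g) in the target): (-2)·(+7.9) = -15.8 kcal
(iii) × 2 (scale by 2 for the 2 N2O5(g)): (2)·(+2.7) = +5.4 kcal
(iv) reversed (reverse to put H2O(l) on the reactant side): +68.3 kcal
Since enthalpy is a state function, ΔH° = (2)·(-41.6) + (-2)·(+7.9) + (2)·(+2.7) + (-1)·(-68.3) = -25.3 kcal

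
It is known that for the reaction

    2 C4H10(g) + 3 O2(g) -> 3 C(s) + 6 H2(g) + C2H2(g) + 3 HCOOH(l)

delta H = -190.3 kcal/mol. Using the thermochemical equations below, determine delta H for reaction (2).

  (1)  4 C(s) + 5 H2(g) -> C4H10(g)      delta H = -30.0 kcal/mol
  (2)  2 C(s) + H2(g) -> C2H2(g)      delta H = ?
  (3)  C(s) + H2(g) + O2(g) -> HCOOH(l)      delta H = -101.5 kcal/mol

delta H = 54.2 kcal/mol

(1) reversed and × 2 (reverse to put C4H10(g) on the reactant side; scale by 2 for the 2 C4H10(g)): (-2)·(-30.0) = +60.0 kcal/mol
(2) as written (C2H2(g) already on the product side): contributes x
(3) × 3 (scale by 3 for the 3 HCOOH(l)): (3)·(-101.5) = -304.5 kcal/mol
-190.3 = (+60.0) + (-304.5) + x
x = (-190.3 − (-244.5)) / (1) = 54.2 kcal/mol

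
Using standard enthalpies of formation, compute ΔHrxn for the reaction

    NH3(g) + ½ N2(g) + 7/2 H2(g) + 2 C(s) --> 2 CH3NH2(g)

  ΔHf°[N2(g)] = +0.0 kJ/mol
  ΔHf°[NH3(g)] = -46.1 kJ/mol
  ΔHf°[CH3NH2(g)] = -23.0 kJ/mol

ΔHrxn = 0.1 kJ/mol

ΔH°rxn = Σ nΔHf°(products) − Σ nΔHf°(reactants).
Products: 2·(-23.0) = -46.0
Reactants: 1·(-46.1) + 1/2·(+0.0) + 7/2·(+0.0) + 2·(+0.0) = -46.1
ΔHrxn = (-46.0) − (-46.1) = 0.1 kJ/mol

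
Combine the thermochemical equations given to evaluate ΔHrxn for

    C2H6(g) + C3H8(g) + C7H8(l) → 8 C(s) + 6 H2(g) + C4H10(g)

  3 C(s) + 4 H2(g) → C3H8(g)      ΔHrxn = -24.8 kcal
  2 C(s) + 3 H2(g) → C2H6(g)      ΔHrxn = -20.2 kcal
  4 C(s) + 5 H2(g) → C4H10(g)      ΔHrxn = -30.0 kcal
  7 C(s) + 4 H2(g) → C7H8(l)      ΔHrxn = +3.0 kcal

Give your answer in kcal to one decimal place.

equation 1 reversed: +24.8 kcal
equation 2 reversed: +20.2 kcal
equation 3 as written: -30.0 kcal
equation 4 reversed: -3.0 kcal
Combining the equations, ΔHrxn = (-1)·(-24.8) + (-1)·(-20.2) + (1)·(-30.0) + (-1)·(+3.0) = 12.0 kcal

ΔHrxn = 12.0 kcal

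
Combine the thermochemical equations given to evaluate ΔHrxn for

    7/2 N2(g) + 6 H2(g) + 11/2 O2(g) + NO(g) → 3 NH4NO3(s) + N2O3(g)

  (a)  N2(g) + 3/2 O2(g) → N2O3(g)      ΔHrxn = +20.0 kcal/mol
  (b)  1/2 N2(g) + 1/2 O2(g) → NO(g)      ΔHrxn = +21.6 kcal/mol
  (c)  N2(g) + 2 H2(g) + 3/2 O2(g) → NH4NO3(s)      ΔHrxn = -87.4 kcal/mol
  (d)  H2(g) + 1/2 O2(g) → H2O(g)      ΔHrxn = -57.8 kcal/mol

(a) as written: +20.0 kcal/mol
(b) reversed: -21.6 kcal/mol
(c) × 3: (3)·(-87.4) = -262.2 kcal/mol
(d): not needed.
ΔHrxn = (+20.0) + (-21.6) + (-262.2) = -263.8 kcal/mol

ΔHrxn = -263.8 kcal/mol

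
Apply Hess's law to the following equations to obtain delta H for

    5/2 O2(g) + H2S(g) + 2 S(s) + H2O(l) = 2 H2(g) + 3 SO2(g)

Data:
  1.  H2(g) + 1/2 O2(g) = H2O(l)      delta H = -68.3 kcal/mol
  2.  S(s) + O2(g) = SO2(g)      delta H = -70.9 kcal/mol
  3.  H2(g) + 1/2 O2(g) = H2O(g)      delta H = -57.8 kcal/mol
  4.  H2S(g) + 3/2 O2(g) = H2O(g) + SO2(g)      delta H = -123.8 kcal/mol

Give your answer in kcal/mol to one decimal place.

eq. 1 reversed: +68.3 kcal/mol
eq. 2 × 2: (2)·(-70.9) = -141.8 kcal/mol
eq. 3 reversed: +57.8 kcal/mol
eq. 4 as written: -123.8 kcal/mol
Since enthalpy is a state function, delta H = (+68.3) + (-141.8) + (+57.8) + (-123.8) = -139.5 kcal/mol

delta H = -139.5 kcal/mol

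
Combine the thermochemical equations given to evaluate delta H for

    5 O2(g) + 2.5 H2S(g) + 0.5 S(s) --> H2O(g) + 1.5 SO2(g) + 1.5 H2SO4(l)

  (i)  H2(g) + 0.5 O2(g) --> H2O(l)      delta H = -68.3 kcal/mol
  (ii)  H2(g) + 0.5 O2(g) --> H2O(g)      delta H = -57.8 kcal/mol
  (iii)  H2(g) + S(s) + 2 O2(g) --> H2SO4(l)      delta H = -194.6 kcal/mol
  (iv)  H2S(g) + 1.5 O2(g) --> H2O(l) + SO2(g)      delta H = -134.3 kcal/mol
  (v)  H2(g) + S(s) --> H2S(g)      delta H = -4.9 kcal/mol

(i) reversed and × 3/2: (-3/2)·(-68.3) = +102.45 kcal/mol
(ii) as written: -57.8 kcal/mol
(iii) × 3/2: (3/2)·(-194.6) = -291.9 kcal/mol
(iv) × 3/2: (3/2)·(-134.3) = -201.45 kcal/mol
(v) reversed: +4.9 kcal/mol
delta H = (+102.45) + (-57.8) + (-291.9) + (-201.45) + (+4.9) = -443.8 kcal/mol

delta H = -443.8 kcal/mol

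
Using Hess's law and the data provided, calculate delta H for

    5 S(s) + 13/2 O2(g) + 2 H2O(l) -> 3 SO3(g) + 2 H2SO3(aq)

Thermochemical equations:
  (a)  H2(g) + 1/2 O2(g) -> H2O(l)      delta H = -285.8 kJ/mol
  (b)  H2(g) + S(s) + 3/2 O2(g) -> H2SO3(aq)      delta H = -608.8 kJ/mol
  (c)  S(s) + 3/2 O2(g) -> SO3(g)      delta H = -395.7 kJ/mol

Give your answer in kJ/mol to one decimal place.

(a) reversed and × 2 (reverse to put H2O(l) on the reactant side; ×2 to match 2 H2O(l) in the target): (-2)·(-285.8) = +571.6 kJ/mol
(b) × 2 (scale by 2 for the 2 H2SO3(aq)): (2)·(-608.8) = -1217.6 kJ/mol
(c) × 3 (scale by 3 for the 3 SO3(g)): (3)·(-395.7) = -1187.1 kJ/mol
delta H = (+571.6) + (-1217.6) + (-1187.1) = -1833.1 kJ/mol

delta H = -1833.1 kJ/mol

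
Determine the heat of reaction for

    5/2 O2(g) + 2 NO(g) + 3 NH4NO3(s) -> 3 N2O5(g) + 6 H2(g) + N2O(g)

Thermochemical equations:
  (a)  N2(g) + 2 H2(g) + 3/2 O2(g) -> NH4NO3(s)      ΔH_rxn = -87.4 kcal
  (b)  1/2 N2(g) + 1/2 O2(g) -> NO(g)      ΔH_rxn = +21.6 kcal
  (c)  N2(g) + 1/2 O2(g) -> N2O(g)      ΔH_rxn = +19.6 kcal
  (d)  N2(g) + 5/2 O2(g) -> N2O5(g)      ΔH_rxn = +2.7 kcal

(a) reversed and × 3 (NH4NO3(s) must end up as a reactant; ×3 to match 3 NH4NO3(s) in the target): (-3)·(-87.4) = +262.2 kcal
(b) reversed and × 2 (NO(g) must end up as a reactant; ×2 to match 2 NO(g) in the target): (-2)·(+21.6) = -43.2 kcal
(c) as written (N2O(g) already on the product side): +19.6 kcal
(d) × 3 (×3 to match 3 N2O5(g) in the target): (3)·(+2.7) = +8.1 kcal
By Hess's law, ΔH_rxn = (+262.2) + (-43.2) + (+19.6) + (+8.1) = 246.7 kcal

ΔH_rxn = 246.7 kcal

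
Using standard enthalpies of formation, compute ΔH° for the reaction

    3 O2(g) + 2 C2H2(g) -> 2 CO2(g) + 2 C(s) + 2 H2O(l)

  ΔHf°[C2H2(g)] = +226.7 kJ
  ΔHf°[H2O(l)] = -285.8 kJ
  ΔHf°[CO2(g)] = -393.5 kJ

ΔH°rxn = Σ nΔHf°(products) − Σ nΔHf°(reactants).
Products: 2·(-393.5) + 2·(+0.0) + 2·(-285.8) = -1358.6
Reactants: 3·(+0.0) + 2·(+226.7) = +453.4
ΔH° = (-1358.6) − (+453.4) = -1812.0 kJ

ΔH° = -1812.0 kJ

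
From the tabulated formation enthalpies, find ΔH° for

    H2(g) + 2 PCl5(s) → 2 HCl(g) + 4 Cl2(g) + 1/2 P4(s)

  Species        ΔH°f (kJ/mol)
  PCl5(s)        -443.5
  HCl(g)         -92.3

ΔH° = 702.4 kJ/mol

Products: 2·(-92.3) + 4·(+0.0) + 1/2·(+0.0) = -184.6
Reactants: 1·(+0.0) + 2·(-443.5) = -887.0
ΔH° = (-184.6) − (-887.0) = 702.4 kJ/mol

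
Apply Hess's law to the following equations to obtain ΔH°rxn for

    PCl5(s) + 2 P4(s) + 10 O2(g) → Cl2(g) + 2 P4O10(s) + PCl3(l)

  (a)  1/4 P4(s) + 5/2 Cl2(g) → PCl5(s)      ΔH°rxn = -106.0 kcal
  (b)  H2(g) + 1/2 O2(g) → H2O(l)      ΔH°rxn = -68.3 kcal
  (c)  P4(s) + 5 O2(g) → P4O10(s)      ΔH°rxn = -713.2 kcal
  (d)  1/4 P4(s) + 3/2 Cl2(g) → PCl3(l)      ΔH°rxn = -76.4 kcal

ΔH°rxn = -1396.8 kcal

(a) reversed: +106.0 kcal
(b): not needed.
(c) × 2: (2)·(-713.2) = -1426.4 kcal
(d) as written: -76.4 kcal
ΔH°rxn = (+106.0) + (-1426.4) + (-76.4) = -1396.8 kcal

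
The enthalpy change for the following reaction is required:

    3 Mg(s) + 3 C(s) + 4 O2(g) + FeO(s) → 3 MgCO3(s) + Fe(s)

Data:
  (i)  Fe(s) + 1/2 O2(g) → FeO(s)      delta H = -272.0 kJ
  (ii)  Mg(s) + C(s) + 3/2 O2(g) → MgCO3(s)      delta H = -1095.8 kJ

delta H = -3015.4 kJ

(i) reversed: +272.0 kJ
(ii) × 3: (3)·(-1095.8) = -3287.4 kJ
delta H = (+272.0) + (-3287.4) = -3015.4 kJ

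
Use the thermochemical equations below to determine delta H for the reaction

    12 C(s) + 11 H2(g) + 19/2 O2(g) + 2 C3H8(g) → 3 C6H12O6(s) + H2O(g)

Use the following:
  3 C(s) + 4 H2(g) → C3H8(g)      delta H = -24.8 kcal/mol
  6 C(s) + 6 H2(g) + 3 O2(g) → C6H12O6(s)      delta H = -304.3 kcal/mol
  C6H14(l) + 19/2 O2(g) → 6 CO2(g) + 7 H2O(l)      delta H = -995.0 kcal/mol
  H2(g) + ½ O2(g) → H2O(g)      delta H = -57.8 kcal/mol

equation 1 reversed and × 2: (-2)·(-24.8) = +49.6 kcal/mol
equation 2 × 3: (3)·(-304.3) = -912.9 kcal/mol
equation 3: not needed.
equation 4 as written: -57.8 kcal/mol
delta H = (+49.6) + (-912.9) + (-57.8) = -921.1 kcal/mol

delta H = -921.1 kcal/mol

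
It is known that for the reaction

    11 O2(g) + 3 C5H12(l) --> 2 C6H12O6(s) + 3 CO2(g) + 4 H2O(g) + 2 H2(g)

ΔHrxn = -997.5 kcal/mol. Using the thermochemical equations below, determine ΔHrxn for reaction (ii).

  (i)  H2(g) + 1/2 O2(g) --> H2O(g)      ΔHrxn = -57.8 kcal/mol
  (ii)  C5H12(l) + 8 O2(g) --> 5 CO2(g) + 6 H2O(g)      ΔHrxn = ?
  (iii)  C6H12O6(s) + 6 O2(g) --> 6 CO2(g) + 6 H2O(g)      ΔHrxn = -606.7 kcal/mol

ΔHrxn = -775.5 kcal/mol

(i) reversed and × 2 (reverse to put H2(g) on the product side; scale by 2 for the 2 H2(g)): (-2)·(-57.8) = +115.6 kcal/mol
(ii) × 3 (scale by 3 for the 3 C5H12(l)): contributes 3·x
(iii) reversed and × 2 (C6H12O6(s) must end up as a product; scale by 2 for the 2 C6H12O6(s)): (-2)·(-606.7) = +1213.4 kcal/mol
-997.5 = (+115.6) + (+1213.4) + 3·x
x = (-997.5 − (+1329.0)) / (3) = -775.5 kcal/mol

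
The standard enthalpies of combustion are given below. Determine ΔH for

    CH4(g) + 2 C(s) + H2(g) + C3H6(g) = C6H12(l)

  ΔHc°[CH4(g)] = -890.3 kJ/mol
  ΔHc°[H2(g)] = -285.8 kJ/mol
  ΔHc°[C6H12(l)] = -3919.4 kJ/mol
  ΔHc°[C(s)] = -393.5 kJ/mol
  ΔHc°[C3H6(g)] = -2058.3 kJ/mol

ΔH = -102.0 kJ/mol

Using ΔH = Σ nΔHc°(reactants) − Σ nΔHc°(products):
= [1·(-890.3) + 2·(-393.5) + 1·(-285.8) + 1·(-2058.3)] − [1·(-3919.4)]
= -102.0 kJ/mol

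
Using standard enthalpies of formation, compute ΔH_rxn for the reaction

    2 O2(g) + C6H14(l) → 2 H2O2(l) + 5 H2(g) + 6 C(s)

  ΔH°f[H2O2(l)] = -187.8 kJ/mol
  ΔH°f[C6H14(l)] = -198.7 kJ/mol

Products: 2·(-187.8) + 5·(+0.0) + 6·(+0.0) = -375.6
Reactants: 2·(+0.0) + 1·(-198.7) = -198.7
ΔH_rxn = (-375.6) − (-198.7) = -176.9 kJ/mol

ΔH_rxn = -176.9 kJ/mol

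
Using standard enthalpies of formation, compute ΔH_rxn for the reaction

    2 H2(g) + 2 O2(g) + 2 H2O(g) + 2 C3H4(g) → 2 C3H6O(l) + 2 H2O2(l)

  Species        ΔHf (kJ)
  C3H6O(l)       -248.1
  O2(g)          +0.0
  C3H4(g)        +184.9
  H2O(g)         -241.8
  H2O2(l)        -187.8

ΔH_rxn = -758.0 kJ

Products: 2·(-248.1) + 2·(-187.8) = -871.8
Reactants: 2·(+0.0) + 2·(+0.0) + 2·(-241.8) + 2·(+184.9) = -113.8
ΔH_rxn = (-871.8) − (-113.8) = -758.0 kJ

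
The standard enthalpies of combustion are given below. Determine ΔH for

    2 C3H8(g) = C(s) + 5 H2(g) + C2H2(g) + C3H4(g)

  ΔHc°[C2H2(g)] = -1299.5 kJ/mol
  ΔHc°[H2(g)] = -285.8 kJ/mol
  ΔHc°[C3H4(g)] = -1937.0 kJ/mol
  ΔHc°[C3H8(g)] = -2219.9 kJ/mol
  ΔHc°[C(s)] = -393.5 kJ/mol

ΔH = 619.2 kJ/mol

Using ΔH = Σ nΔHc°(reactants) − Σ nΔHc°(products):
= [2·(-2219.9)] − [1·(-393.5) + 5·(-285.8) + 1·(-1299.5) + 1·(-1937.0)]
= 619.2 kJ/mol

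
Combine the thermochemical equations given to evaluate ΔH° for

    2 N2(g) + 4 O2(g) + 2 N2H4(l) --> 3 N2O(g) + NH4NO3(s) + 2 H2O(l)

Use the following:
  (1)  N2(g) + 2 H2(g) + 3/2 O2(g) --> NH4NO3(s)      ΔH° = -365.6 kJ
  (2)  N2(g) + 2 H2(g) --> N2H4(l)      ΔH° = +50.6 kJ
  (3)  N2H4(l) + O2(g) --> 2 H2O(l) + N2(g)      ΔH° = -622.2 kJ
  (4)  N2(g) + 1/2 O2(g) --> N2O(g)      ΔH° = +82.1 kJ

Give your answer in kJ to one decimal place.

ΔH° = -792.1 kJ

(1) as written: -365.6 kJ
(2) reversed: -50.6 kJ
(3) as written: -622.2 kJ
(4) × 3: (3)·(+82.1) = +246.3 kJ
Combining the equations, ΔH° = (-365.6) + (-50.6) + (-622.2) + (+246.3) = -792.1 kJ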